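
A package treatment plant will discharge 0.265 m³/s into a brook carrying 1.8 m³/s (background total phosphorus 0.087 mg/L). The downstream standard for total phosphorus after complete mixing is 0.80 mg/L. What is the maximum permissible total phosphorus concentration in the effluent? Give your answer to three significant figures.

At the limit, (Qr·Cr + Qe·Cₑ)/(Qr + Qe) = 0.80:
Cₑ = (2.065·0.80 − 1.800·0.08700) / 0.2650 = 5.643 mg/L.

5.64 mg/L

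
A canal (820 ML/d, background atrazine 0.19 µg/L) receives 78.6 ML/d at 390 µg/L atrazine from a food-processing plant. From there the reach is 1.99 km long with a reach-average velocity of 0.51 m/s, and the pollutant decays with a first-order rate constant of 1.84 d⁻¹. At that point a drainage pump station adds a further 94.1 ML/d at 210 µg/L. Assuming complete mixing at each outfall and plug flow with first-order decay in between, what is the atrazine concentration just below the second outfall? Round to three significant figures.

Flow-weighted average: C = (820.0·0.1900 + 78.60·390.0) / 898.6 = 30810/898.6 = 34.29 µg/L; combined flow 898.6 ML/d.
Travel time t = 1.99·1000 / 0.51 = 3902 s = 1.084 h.
After decay, C = 34.29 × e^(−kt) = 34.29 × 0.9203 = 31.55 µg/L.
Second outfall: C = (898.6·31.55 + 94.10·210.0)/992.7 = 48.47 µg/L.

48.5 µg/L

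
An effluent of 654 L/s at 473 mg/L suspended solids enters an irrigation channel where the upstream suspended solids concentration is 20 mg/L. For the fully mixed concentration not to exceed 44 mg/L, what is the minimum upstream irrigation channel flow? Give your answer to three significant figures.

Set C_mix = 44: (Q·20.00 + 654.0·473.0) / (Q + 654.0) = 44
→ Q = 654.0·(473.0 − 44)/(44 − 20.00) = 11690 L/s.

11700 L/s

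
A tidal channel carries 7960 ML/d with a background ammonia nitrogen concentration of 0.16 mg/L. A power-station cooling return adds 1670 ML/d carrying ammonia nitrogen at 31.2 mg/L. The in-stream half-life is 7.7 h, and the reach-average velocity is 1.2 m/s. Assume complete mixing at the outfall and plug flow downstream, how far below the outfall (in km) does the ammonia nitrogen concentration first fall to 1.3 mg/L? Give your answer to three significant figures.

Mass balance: C = (7960·0.1600 + 1670·31.20) / 9630 = 53380/9630 = 5.543 mg/L.
Half-life 7.7 h → k = ln 2 / 7.7 = 0.09002 h⁻¹ = 2.160 d⁻¹.
Set 5.543·exp(−k·t) = 1.3 → t = ln(5.543/1.3)/k = 57990 s = 16.11 h.
Distance = v·t = 1.2·57990 = 69590 m = 69.59 km.

69.6 km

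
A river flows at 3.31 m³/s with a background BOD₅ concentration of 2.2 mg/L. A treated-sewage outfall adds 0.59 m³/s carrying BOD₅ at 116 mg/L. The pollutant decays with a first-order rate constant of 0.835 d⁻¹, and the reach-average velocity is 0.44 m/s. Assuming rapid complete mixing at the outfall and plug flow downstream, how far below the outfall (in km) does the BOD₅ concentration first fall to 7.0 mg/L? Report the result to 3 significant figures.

After mixing, C = (3.310·2.200 + 0.5900·116.0) / 3.900 = 75.72/3.900 = 19.42 mg/L.
Set 19.42·exp(−k·t) = 7.0 → t = ln(19.42/7.0)/k = 105600 s = 29.32 h.
Distance = v·t = 0.44·105600 = 46450 m = 46.45 km.

46.4 km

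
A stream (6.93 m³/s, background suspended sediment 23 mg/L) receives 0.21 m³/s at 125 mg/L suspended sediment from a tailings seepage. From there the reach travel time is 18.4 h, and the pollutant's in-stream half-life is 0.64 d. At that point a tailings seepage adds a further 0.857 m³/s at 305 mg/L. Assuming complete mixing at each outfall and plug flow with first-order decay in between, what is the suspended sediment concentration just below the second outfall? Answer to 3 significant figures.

After mixing, C = (6.930·23.00 + 0.2100·125.0) / 7.140 = 185.6/7.140 = 26.00 mg/L; combined flow 7.140 m³/s.
Half-life 0.64 d → k = ln 2 / 0.64 = 1.083 d⁻¹.
Decay over the reach: 26.00·exp(−kt) = 26.00·0.4359 = 11.33 mg/L.
Second outfall: C = (7.140·11.33 + 0.8570·305.0)/7.997 = 42.80 mg/L.

42.8 mg/L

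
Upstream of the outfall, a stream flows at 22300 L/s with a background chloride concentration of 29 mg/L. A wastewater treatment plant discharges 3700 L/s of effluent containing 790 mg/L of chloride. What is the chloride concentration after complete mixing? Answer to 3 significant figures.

After mixing, C = (22300·29.00 + 3700·790.0) / 26000 = 3570000/26000 = 137.3 mg/L.

137 mg/L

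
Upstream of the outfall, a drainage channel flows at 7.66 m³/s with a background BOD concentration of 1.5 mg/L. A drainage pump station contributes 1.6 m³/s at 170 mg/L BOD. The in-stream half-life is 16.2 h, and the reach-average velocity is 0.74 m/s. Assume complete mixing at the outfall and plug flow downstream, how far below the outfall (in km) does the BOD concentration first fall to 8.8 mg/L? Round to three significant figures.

77.6 km

Mixed concentration C = ΣQC/ΣQ = (7.660·1.500 + 1.600·170.0) / 9.260 = 283.5/9.260 = 30.61 mg/L.
Half-life 16.2 h → k = ln 2 / 16.2 = 0.04279 h⁻¹ = 1.027 d⁻¹.
Set 30.61·exp(−k·t) = 8.8 → t = ln(30.61/8.8)/k = 104900 s = 29.14 h.
Distance = v·t = 0.74·104900 = 77620 m = 77.62 km.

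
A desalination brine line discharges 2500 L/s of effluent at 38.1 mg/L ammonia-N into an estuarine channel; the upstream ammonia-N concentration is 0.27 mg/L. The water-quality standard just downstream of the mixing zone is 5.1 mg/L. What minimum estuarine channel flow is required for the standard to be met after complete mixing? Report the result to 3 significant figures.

17100 L/s

Set C_mix = 5.1: (Q·0.2700 + 2500·38.10) / (Q + 2500) = 5.1
→ Q = 2500·(38.10 − 5.1)/(5.1 − 0.2700) = 17080 L/s.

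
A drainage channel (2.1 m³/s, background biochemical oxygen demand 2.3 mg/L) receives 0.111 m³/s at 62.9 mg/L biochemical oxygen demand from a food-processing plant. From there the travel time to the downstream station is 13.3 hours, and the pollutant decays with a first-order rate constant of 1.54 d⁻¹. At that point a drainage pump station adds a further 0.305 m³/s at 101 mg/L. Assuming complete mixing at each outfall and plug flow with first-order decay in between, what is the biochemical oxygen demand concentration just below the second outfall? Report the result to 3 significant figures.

Mixed concentration C = ΣQC/ΣQ = (2.100·2.300 + 0.1110·62.90) / 2.211 = 11.81/2.211 = 5.342 mg/L; combined flow 2.211 m³/s.
First-order decay: C = 5.342·exp(−k·t) = 5.342·0.4260 = 2.276 mg/L.
At the second outfall, C = (2.211·2.276 + 0.3050·101.0) / (2.211 + 0.3050) = 14.24 mg/L.

14.2 mg/L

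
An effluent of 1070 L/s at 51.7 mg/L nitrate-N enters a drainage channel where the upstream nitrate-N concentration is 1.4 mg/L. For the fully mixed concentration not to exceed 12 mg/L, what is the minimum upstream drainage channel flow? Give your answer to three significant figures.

Set C_mix = 12: (Q·1.400 + 1070·51.70) / (Q + 1070) = 12
→ Q = 1070·(51.70 − 12)/(12 − 1.400) = 4007 L/s.

4010 L/s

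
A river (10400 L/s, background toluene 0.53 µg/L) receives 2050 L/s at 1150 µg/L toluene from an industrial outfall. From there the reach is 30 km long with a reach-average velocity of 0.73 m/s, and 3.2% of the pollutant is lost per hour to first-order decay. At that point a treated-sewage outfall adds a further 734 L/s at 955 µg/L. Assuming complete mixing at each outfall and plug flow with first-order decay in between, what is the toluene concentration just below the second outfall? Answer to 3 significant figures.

Mass balance: C = (10400·0.5300 + 2050·1150) / 12450 = 2363000/12450 = 189.8 µg/L; combined flow 12450 L/s.
Travel time t = 30·1000 / 0.73 = 41100 s = 11.42 h.
3.2%/h lost → k = −ln(1 − 0.032) = 0.03252 h⁻¹.
After decay, C = 189.8 × e^(−kt) = 189.8 × 0.6899 = 130.9 µg/L.
At the second outfall, C = (12450·130.9 + 734.0·955.0) / (12450 + 734.0) = 176.8 µg/L.

177 µg/L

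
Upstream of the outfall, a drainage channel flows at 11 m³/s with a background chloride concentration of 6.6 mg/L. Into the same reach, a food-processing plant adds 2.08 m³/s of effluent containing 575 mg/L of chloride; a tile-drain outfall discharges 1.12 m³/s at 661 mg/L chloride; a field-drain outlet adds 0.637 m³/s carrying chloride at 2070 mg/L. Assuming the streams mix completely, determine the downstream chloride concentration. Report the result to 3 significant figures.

224 mg/L

Mixed concentration C = ΣQC/ΣQ = (11.00·6.600 + 2.080·575.0 + 1.120·661.0 + 0.6370·2070) / 14.84 = 3328/14.84 = 224.3 mg/L.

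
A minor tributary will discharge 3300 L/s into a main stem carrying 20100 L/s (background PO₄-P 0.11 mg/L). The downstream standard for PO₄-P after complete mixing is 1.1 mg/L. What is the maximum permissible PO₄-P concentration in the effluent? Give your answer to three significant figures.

7.13 mg/L

At the limit, (Qr·Cr + Qe·Cₑ)/(Qr + Qe) = 1.1:
Cₑ = (23400·1.1 − 20100·0.1100) / 3300 = 7.130 mg/L.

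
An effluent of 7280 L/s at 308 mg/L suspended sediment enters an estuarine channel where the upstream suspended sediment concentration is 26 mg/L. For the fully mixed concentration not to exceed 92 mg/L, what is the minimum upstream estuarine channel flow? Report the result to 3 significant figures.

23800 L/s

Set C_mix = 92: (Q·26.00 + 7280·308.0) / (Q + 7280) = 92
→ Q = 7280·(308.0 − 92)/(92 − 26.00) = 23830 L/s.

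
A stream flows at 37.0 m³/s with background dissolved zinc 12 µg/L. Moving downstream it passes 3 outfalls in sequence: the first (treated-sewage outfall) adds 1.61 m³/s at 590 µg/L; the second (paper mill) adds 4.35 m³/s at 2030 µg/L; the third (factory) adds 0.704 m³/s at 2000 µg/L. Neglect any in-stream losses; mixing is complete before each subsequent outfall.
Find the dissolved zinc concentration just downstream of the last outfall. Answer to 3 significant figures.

Below outfall 1: Q → 38.61 m³/s, C = (37.00·12.00 + 1.610·590.0)/38.61 = 36.10 µg/L.
Below outfall 2: Q → 42.96 m³/s, C = (38.61·36.10 + 4.350·2030)/42.96 = 238.0 µg/L.
Below outfall 3: Q → 43.66 m³/s, C = (42.96·238.0 + 0.7040·2000)/43.66 = 266.4 µg/L.

266 µg/L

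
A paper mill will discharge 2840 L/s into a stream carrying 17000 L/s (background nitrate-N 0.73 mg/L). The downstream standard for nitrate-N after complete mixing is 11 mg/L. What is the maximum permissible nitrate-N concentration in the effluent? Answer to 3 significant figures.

At the limit, (Qr·Cr + Qe·Cₑ)/(Qr + Qe) = 11:
Cₑ = (19840·11 − 17000·0.7300) / 2840 = 72.48 mg/L.

72.5 mg/L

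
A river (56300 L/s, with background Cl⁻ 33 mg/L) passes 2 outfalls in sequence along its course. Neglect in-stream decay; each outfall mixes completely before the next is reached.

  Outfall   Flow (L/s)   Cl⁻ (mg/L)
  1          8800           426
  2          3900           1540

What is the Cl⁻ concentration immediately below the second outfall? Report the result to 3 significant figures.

Outfall 1: combined Q = 65100 L/s; C = (56300·33.00 + 8800·426.0)/65100 = 86.12 mg/L.
Outfall 2: combined Q = 69000 L/s; C = (65100·86.12 + 3900·1540)/69000 = 168.3 mg/L.

168 mg/L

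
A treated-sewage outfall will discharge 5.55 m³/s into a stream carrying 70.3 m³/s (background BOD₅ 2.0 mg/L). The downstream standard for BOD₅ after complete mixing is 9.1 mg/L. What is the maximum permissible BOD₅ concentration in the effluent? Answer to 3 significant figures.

99.0 mg/L

At the limit, (Qr·Cr + Qe·Cₑ)/(Qr + Qe) = 9.1:
Cₑ = (75.85·9.1 − 70.30·2.000) / 5.550 = 99.03 mg/L.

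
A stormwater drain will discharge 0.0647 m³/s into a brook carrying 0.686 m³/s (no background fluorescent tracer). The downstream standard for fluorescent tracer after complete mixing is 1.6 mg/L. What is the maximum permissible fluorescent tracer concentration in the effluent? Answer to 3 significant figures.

At the limit, (Qr·Cr + Qe·Cₑ)/(Qr + Qe) = 1.6:
Cₑ = (0.7507·1.6 − 0.6860·0) / 0.06470 = 18.56 mg/L.

18.6 mg/L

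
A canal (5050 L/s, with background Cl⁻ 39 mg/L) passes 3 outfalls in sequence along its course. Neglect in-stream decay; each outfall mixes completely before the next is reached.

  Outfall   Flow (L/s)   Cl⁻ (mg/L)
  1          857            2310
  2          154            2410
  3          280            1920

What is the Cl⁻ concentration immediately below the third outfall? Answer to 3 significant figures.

After outfall 1: Q = 5050 + 857.0 = 5907 L/s; C = (5050·39.00 + 857.0·2310)/5907 = 368.5 mg/L.
After outfall 2: Q = 5907 + 154.0 = 6061 L/s; C = (5907·368.5 + 154.0·2410)/6061 = 420.4 mg/L.
After outfall 3: Q = 6061 + 280.0 = 6341 L/s; C = (6061·420.4 + 280.0·1920)/6341 = 486.6 mg/L.

487 mg/L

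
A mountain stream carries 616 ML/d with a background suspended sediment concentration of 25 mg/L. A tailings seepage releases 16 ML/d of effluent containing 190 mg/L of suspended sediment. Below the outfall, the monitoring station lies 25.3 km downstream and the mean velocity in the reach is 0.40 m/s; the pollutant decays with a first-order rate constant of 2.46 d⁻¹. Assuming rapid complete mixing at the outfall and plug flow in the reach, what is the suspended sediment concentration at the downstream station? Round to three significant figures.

4.82 mg/L

Flow-weighted average: C = (616.0·25.00 + 16.00·190.0) / 632.0 = 18440/632.0 = 29.18 mg/L.
Travel time t = 25.3·1000 / 0.40 = 63250 s = 17.57 h.
Decay over the reach: 29.18·exp(−kt) = 29.18·0.1652 = 4.819 mg/L.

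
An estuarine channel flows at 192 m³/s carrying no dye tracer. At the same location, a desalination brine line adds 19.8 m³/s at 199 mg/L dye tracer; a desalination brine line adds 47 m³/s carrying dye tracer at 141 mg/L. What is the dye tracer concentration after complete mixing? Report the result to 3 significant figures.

40.8 mg/L

Mass balance: C = (192.0·0 + 19.80·199.0 + 47.00·141.0) / 258.8 = 10570/258.8 = 40.83 mg/L.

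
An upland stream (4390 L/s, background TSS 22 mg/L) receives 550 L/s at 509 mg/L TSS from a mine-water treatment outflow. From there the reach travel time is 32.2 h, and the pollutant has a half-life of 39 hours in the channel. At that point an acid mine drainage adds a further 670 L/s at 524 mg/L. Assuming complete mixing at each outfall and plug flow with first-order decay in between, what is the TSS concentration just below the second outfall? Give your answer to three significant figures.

Conservation of mass: C = (4390·22.00 + 550.0·509.0) / 4940 = 376500/4940 = 76.22 mg/L; combined flow 4940 L/s.
Half-life 39 h → k = ln 2 / 39 = 0.01777 h⁻¹ = 0.4266 d⁻¹.
Decay over the reach: 76.22·exp(−kt) = 76.22·0.5642 = 43.01 mg/L.
Second outfall: C = (4940·43.01 + 670.0·524.0)/5610 = 100.5 mg/L.

100 mg/L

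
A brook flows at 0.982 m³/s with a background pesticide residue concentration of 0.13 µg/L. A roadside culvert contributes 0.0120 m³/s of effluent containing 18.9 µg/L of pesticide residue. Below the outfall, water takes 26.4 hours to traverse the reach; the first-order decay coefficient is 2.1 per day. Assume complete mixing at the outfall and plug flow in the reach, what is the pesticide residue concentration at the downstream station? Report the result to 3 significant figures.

0.0354 µg/L

Mass balance: C = (0.9820·0.1300 + 0.01200·18.90) / 0.9940 = 0.3545/0.9940 = 0.3566 µg/L.
Decay over the reach: 0.3566·exp(−kt) = 0.3566·0.09926 = 0.03540 µg/L.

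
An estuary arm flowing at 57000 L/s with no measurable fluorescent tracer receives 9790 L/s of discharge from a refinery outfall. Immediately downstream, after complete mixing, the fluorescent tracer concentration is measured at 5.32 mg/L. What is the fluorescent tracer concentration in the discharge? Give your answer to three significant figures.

36.3 mg/L

Mass balance: 57000·0 + 9790·Cₑ = 66790·5.320
→ Cₑ = (66790·5.320 − 57000·0) / 9790 = 36.29 mg/L.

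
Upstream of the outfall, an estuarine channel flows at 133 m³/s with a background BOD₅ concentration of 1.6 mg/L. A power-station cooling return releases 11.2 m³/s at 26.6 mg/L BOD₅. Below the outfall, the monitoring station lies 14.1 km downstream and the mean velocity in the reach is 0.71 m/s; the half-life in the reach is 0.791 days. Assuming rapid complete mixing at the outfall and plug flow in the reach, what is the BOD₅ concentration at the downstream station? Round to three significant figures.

Mass balance: C = (133.0·1.600 + 11.20·26.60) / 144.2 = 510.7/144.2 = 3.542 mg/L.
Travel time t = 14.1·1000 / 0.71 = 19860 s = 5.516 h.
Half-life 0.791 d → k = ln 2 / 0.791 = 0.8763 d⁻¹.
First-order decay: C = 3.542·exp(−k·t) = 3.542·0.8176 = 2.896 mg/L.

2.90 mg/L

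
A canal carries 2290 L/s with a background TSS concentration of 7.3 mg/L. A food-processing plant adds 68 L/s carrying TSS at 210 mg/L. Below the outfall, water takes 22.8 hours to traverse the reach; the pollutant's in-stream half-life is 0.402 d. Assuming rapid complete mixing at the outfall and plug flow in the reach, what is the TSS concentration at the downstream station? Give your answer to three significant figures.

Conservation of mass: C = (2290·7.300 + 68.00·210.0) / 2358 = 31000/2358 = 13.15 mg/L.
Half-life 0.402 d → k = ln 2 / 0.402 = 1.724 d⁻¹.
First-order decay: C = 13.15·exp(−k·t) = 13.15·0.1944 = 2.555 mg/L.

2.55 mg/L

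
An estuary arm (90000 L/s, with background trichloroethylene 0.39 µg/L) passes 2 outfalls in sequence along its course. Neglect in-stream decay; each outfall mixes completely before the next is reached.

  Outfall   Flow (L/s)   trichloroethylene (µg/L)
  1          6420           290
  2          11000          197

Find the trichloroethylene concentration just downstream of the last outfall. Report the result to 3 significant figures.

37.8 µg/L

Outfall 1: combined Q = 96420 L/s; C = (90000·0.3900 + 6420·290.0)/96420 = 19.67 µg/L.
Outfall 2: combined Q = 107400 L/s; C = (96420·19.67 + 11000·197.0)/107400 = 37.83 µg/L.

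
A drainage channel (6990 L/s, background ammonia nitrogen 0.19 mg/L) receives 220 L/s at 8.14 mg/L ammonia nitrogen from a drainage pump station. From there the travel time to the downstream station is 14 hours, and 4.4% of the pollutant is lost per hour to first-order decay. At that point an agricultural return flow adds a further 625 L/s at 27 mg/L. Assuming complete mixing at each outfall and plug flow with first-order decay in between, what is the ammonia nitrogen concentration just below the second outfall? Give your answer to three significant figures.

2.37 mg/L

After mixing, C = (6990·0.1900 + 220.0·8.140) / 7210 = 3119/7210 = 0.4326 mg/L; combined flow 7210 L/s.
4.4%/h lost → k = −ln(1 − 0.044) = 0.04500 h⁻¹.
After decay, C = 0.4326 × e^(−kt) = 0.4326 × 0.5326 = 0.2304 mg/L.
Second outfall: C = (7210·0.2304 + 625.0·27.00)/7835 = 2.366 mg/L.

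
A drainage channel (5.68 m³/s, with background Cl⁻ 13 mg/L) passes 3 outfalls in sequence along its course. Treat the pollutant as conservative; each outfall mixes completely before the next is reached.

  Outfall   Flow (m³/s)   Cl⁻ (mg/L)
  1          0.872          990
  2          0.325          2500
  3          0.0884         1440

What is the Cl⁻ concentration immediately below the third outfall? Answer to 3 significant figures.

269 mg/L

After outfall 1: Q = 5.680 + 0.8720 = 6.552 m³/s; C = (5.680·13.00 + 0.8720·990.0)/6.552 = 143.0 mg/L.
After outfall 2: Q = 6.552 + 0.3250 = 6.877 m³/s; C = (6.552·143.0 + 0.3250·2500)/6.877 = 254.4 mg/L.
After outfall 3: Q = 6.877 + 0.08840 = 6.965 m³/s; C = (6.877·254.4 + 0.08840·1440)/6.965 = 269.5 mg/L.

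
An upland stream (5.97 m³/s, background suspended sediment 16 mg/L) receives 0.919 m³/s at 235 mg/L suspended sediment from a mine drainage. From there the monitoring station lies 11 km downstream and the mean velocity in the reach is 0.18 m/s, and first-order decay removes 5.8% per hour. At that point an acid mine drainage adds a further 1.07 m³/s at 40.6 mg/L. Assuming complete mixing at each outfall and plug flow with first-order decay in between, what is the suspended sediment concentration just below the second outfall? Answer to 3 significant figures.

19.7 mg/L

Conservation of mass: C = (5.970·16.00 + 0.9190·235.0) / 6.889 = 311.5/6.889 = 45.21 mg/L; combined flow 6.889 m³/s.
Travel time t = 11·1000 / 0.18 = 61110 s = 16.98 h.
5.8%/h lost → k = −ln(1 − 0.058) = 0.05975 h⁻¹.
Decay over the reach: 45.21·exp(−kt) = 45.21·0.3627 = 16.40 mg/L.
Second outfall: C = (6.889·16.40 + 1.070·40.60)/7.959 = 19.65 mg/L.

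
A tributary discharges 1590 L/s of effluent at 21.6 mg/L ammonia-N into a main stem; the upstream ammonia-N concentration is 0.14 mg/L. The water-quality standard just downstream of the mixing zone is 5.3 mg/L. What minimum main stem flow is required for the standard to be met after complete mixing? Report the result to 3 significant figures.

Set C_mix = 5.3: (Q·0.1400 + 1590·21.60) / (Q + 1590) = 5.3
→ Q = 1590·(21.60 − 5.3)/(5.3 − 0.1400) = 5023 L/s.

5020 L/s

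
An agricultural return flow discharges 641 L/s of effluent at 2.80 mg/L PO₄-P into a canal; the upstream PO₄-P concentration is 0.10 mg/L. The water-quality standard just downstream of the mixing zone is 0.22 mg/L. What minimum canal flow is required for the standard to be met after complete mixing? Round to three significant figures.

13800 L/s

Set C_mix = 0.22: (Q·0.1000 + 641.0·2.800) / (Q + 641.0) = 0.22
→ Q = 641.0·(2.800 − 0.22)/(0.22 − 0.1000) = 13780 L/s.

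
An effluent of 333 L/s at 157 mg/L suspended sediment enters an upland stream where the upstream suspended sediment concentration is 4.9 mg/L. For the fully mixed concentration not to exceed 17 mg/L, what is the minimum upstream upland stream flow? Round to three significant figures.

Set C_mix = 17: (Q·4.900 + 333.0·157.0) / (Q + 333.0) = 17
→ Q = 333.0·(157.0 − 17)/(17 − 4.900) = 3853 L/s.

3850 L/s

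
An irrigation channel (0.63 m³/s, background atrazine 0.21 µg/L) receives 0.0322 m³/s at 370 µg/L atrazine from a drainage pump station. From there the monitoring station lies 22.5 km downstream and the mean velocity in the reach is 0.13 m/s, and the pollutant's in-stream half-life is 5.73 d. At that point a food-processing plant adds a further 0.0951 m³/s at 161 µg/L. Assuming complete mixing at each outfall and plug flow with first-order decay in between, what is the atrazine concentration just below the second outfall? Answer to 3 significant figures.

32.7 µg/L

Mixed concentration C = ΣQC/ΣQ = (0.6300·0.2100 + 0.03220·370.0) / 0.6622 = 12.05/0.6622 = 18.19 µg/L; combined flow 0.6622 m³/s.
Travel time t = 22.5·1000 / 0.13 = 173100 s = 48.08 h.
Half-life 5.73 d → k = ln 2 / 5.73 = 0.1210 d⁻¹.
Decay over the reach: 18.19·exp(−kt) = 18.19·0.7848 = 14.28 µg/L.
Second outfall: C = (0.6622·14.28 + 0.09510·161.0)/0.7573 = 32.70 µg/L.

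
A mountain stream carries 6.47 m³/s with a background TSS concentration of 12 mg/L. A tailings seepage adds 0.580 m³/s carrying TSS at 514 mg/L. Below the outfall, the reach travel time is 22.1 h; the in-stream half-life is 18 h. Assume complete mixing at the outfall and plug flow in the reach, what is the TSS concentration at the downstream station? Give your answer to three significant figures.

22.8 mg/L

Flow-weighted average: C = (6.470·12.00 + 0.5800·514.0) / 7.050 = 375.8/7.050 = 53.30 mg/L.
Half-life 18 h → k = ln 2 / 18 = 0.03851 h⁻¹ = 0.9242 d⁻¹.
After decay, C = 53.30 × e^(−kt) = 53.30 × 0.4270 = 22.76 mg/L.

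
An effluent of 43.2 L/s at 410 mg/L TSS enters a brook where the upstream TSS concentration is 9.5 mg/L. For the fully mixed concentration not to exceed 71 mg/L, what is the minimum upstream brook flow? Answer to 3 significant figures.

Set C_mix = 71: (Q·9.500 + 43.20·410.0) / (Q + 43.20) = 71
→ Q = 43.20·(410.0 − 71)/(71 − 9.500) = 238.1 L/s.

238 L/s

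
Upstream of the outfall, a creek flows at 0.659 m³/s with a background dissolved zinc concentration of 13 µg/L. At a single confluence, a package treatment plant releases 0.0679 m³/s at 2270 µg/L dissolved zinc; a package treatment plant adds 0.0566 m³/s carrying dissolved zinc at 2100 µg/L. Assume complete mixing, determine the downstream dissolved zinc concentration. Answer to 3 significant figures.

After mixing, C = (0.6590·13.00 + 0.06790·2270 + 0.05660·2100) / 0.7835 = 281.6/0.7835 = 359.4 µg/L.

359 µg/L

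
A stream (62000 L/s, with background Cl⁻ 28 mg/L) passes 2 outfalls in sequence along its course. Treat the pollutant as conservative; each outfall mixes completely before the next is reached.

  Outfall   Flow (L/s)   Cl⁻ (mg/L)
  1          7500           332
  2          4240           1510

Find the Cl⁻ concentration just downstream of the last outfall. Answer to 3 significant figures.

After outfall 1: Q = 62000 + 7500 = 69500 L/s; C = (62000·28.00 + 7500·332.0)/69500 = 60.81 mg/L.
After outfall 2: Q = 69500 + 4240 = 73740 L/s; C = (69500·60.81 + 4240·1510)/73740 = 144.1 mg/L.

144 mg/L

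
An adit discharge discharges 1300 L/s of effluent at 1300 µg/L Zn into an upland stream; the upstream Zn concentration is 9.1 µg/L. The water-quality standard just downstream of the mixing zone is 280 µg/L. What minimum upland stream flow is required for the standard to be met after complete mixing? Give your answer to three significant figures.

Set C_mix = 280: (Q·9.100 + 1300·1300) / (Q + 1300) = 280
→ Q = 1300·(1300 − 280)/(280 − 9.100) = 4895 L/s.

4890 L/s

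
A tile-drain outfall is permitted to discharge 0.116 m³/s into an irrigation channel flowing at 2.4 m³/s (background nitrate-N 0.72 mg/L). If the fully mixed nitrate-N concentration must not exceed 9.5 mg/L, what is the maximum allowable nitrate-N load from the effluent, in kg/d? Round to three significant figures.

Mass balance at the limit: 2.400·0.7200 + 0.1160·Cₑ = 2.516·9.5 → Cₑ = 191.2 mg/L.
Load = 0.1160 m³/s × 191.2 g/m³ × 86 400 s/d = 1916 kg/d.

1920 kg/d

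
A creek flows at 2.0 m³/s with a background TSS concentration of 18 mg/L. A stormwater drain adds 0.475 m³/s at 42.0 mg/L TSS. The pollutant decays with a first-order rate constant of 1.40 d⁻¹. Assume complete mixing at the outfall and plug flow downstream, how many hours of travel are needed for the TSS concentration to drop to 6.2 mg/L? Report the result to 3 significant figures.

22.2 h

Flow-weighted average: C = (2.000·18.00 + 0.4750·42.00) / 2.475 = 55.95/2.475 = 22.61 mg/L.
22.61·exp(−k·t) = 6.2 → t = ln(22.61/6.2)/k = 79840 s = 22.18 h.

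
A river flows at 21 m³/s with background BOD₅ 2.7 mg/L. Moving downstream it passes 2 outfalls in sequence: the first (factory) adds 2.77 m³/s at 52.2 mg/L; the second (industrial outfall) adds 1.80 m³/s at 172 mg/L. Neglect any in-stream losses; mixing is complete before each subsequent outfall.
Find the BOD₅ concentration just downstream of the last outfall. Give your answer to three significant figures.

After outfall 1: Q = 21.00 + 2.770 = 23.77 m³/s; C = (21.00·2.700 + 2.770·52.20)/23.77 = 8.468 mg/L.
After outfall 2: Q = 23.77 + 1.800 = 25.57 m³/s; C = (23.77·8.468 + 1.800·172.0)/25.57 = 19.98 mg/L.

20.0 mg/L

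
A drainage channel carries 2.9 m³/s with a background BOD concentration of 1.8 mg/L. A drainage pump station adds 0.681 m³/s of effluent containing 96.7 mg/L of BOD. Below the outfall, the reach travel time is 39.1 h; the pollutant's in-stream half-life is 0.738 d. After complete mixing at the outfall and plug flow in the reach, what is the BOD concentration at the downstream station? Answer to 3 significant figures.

After mixing, C = (2.900·1.800 + 0.6810·96.70) / 3.581 = 71.07/3.581 = 19.85 mg/L.
Half-life 0.738 d → k = ln 2 / 0.738 = 0.9392 d⁻¹.
Decay over the reach: 19.85·exp(−kt) = 19.85·0.2165 = 4.297 mg/L.

4.30 mg/L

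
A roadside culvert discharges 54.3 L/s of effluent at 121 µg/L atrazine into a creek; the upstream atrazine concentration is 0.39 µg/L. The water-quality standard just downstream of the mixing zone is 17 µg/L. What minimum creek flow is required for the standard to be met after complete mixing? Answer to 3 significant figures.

340 L/s

Set C_mix = 17: (Q·0.3900 + 54.30·121.0) / (Q + 54.30) = 17
→ Q = 54.30·(121.0 − 17)/(17 − 0.3900) = 340.0 L/s.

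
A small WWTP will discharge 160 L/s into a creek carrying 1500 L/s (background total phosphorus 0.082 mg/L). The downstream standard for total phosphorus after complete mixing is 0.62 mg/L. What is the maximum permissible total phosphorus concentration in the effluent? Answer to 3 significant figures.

At the limit, (Qr·Cr + Qe·Cₑ)/(Qr + Qe) = 0.62:
Cₑ = (1660·0.62 − 1500·0.08200) / 160.0 = 5.664 mg/L.

5.66 mg/L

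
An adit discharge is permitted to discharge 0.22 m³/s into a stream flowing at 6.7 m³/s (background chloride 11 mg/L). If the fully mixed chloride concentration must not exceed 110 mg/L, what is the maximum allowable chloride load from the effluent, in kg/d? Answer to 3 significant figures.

Mass balance at the limit: 6.700·11.00 + 0.2200·Cₑ = 6.920·110 → Cₑ = 3125 mg/L.
Load = 0.2200 m³/s × 3125 g/m³ × 86 400 s/d = 59400 kg/d.

59400 kg/d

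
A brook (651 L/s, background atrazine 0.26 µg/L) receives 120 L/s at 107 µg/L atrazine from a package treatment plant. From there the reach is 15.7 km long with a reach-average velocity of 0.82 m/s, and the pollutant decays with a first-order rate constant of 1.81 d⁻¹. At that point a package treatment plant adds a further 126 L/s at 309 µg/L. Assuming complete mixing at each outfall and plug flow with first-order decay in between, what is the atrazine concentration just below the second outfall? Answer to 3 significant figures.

53.1 µg/L

Mass balance: C = (651.0·0.2600 + 120.0·107.0) / 771.0 = 13010/771.0 = 16.87 µg/L; combined flow 771.0 L/s.
Travel time t = 15.7·1000 / 0.82 = 19150 s = 5.318 h.
First-order decay: C = 16.87·exp(−k·t) = 16.87·0.6696 = 11.30 µg/L.
At the second outfall, C = (771.0·11.30 + 126.0·309.0) / (771.0 + 126.0) = 53.12 µg/L.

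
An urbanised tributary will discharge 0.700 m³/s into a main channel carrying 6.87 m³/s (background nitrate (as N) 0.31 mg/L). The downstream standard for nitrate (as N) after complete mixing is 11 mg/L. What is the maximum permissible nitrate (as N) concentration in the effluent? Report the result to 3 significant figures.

At the limit, (Qr·Cr + Qe·Cₑ)/(Qr + Qe) = 11:
Cₑ = (7.570·11 − 6.870·0.3100) / 0.7000 = 115.9 mg/L.

116 mg/L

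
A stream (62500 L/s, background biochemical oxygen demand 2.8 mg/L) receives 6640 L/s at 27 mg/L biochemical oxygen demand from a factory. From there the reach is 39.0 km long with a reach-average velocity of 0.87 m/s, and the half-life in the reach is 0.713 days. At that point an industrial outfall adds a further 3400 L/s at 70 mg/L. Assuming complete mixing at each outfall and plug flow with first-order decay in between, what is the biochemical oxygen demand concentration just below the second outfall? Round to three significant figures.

Mixed concentration C = ΣQC/ΣQ = (62500·2.800 + 6640·27.00) / 69140 = 354300/69140 = 5.124 mg/L; combined flow 69140 L/s.
Travel time t = 39.0·1000 / 0.87 = 44830 s = 12.45 h.
Half-life 0.713 d → k = ln 2 / 0.713 = 0.9722 d⁻¹.
After decay, C = 5.124 × e^(−kt) = 5.124 × 0.6039 = 3.094 mg/L.
At the second outfall, C = (69140·3.094 + 3400·70.00) / (69140 + 3400) = 6.230 mg/L.

6.23 mg/L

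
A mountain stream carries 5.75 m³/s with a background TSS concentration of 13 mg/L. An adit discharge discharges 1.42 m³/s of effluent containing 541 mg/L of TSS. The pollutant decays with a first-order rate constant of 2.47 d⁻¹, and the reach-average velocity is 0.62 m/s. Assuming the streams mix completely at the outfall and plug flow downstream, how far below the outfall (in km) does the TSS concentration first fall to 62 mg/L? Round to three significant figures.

13.9 km

Mass balance: C = (5.750·13.00 + 1.420·541.0) / 7.170 = 843.0/7.170 = 117.6 mg/L.
Set 117.6·exp(−k·t) = 62 → t = ln(117.6/62)/k = 22380 s = 6.218 h.
Distance = v·t = 0.62·22380 = 13880 m = 13.88 km.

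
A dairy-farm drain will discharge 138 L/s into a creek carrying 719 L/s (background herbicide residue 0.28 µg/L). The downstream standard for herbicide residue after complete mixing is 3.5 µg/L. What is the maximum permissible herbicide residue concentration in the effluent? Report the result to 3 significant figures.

At the limit, (Qr·Cr + Qe·Cₑ)/(Qr + Qe) = 3.5:
Cₑ = (857.0·3.5 − 719.0·0.2800) / 138.0 = 20.28 µg/L.

20.3 µg/L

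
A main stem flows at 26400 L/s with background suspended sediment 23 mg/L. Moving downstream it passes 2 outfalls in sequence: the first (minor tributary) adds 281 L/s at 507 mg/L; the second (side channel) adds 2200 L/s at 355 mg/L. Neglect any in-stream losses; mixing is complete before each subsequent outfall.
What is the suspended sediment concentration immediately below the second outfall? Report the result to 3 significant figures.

After outfall 1: Q = 26400 + 281.0 = 26680 L/s; C = (26400·23.00 + 281.0·507.0)/26680 = 28.10 mg/L.
After outfall 2: Q = 26680 + 2200 = 28880 L/s; C = (26680·28.10 + 2200·355.0)/28880 = 53.00 mg/L.

53.0 mg/L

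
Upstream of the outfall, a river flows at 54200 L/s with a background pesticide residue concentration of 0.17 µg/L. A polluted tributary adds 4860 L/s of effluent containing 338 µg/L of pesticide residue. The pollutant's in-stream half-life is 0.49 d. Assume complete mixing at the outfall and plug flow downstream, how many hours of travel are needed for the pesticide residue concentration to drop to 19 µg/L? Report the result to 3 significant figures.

After mixing, C = (54200·0.1700 + 4860·338.0) / 59060 = 1652000/59060 = 27.97 µg/L.
Half-life 0.49 d → k = ln 2 / 0.49 = 1.415 d⁻¹.
27.97·exp(−k·t) = 19 → t = ln(27.97/19)/k = 23620 s = 6.561 h.

6.56 h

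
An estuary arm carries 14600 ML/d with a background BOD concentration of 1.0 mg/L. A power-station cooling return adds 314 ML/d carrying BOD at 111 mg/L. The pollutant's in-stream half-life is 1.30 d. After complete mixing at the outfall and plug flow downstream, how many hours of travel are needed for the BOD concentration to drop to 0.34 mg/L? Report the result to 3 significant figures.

103 h

Flow-weighted average: C = (14600·1.000 + 314.0·111.0) / 14910 = 49450/14910 = 3.316 mg/L.
Half-life 1.30 d → k = ln 2 / 1.30 = 0.5332 d⁻¹.
3.316·exp(−k·t) = 0.34 → t = ln(3.316/0.34)/k = 369100 s = 102.5 h.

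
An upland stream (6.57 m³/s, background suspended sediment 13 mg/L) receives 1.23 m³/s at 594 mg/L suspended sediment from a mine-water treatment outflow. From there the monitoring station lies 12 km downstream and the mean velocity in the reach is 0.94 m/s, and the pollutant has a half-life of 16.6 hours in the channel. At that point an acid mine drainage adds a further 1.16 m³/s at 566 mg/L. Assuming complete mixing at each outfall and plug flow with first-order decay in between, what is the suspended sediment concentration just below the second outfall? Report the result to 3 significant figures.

152 mg/L

Flow-weighted average: C = (6.570·13.00 + 1.230·594.0) / 7.800 = 816.0/7.800 = 104.6 mg/L; combined flow 7.800 m³/s.
Travel time t = 12·1000 / 0.94 = 12770 s = 3.546 h.
Half-life 16.6 h → k = ln 2 / 16.6 = 0.04176 h⁻¹ = 1.002 d⁻¹.
After decay, C = 104.6 × e^(−kt) = 104.6 × 0.8624 = 90.22 mg/L.
Second outfall: C = (7.800·90.22 + 1.160·566.0)/8.960 = 151.8 mg/L.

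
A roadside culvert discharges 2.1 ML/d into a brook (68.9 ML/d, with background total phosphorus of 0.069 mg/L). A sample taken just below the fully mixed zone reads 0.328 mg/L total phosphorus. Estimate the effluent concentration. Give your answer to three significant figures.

Mass balance: 68.90·0.06900 + 2.100·Cₑ = 71.00·0.3280
→ Cₑ = (71.00·0.3280 − 68.90·0.06900) / 2.100 = 8.826 mg/L.

8.83 mg/L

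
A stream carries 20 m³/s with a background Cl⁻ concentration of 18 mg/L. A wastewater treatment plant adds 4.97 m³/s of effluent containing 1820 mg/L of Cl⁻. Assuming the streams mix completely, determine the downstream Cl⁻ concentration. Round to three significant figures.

377 mg/L

Mass balance: C = (20.00·18.00 + 4.970·1820) / 24.97 = 9405/24.97 = 376.7 mg/L.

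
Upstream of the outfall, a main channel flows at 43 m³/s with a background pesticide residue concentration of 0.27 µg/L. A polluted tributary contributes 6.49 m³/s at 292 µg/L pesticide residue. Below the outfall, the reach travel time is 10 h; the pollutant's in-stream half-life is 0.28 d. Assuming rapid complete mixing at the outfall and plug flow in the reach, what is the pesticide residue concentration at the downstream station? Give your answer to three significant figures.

13.7 µg/L

Conservation of mass: C = (43.00·0.2700 + 6.490·292.0) / 49.49 = 1907/49.49 = 38.53 µg/L.
Half-life 0.28 d → k = ln 2 / 0.28 = 2.476 d⁻¹.
After decay, C = 38.53 × e^(−kt) = 38.53 × 0.3565 = 13.73 µg/L.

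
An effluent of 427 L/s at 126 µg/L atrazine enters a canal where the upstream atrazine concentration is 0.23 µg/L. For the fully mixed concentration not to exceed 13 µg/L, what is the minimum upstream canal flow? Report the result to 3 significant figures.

3780 L/s

Set C_mix = 13: (Q·0.2300 + 427.0·126.0) / (Q + 427.0) = 13
→ Q = 427.0·(126.0 − 13)/(13 − 0.2300) = 3778 L/s.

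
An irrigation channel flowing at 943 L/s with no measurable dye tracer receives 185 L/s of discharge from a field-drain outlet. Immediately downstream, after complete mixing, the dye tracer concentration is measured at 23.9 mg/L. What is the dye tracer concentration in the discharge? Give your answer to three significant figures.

Mass balance: 943.0·0 + 185.0·Cₑ = 1128·23.90
→ Cₑ = (1128·23.90 − 943.0·0) / 185.0 = 145.7 mg/L.

146 mg/L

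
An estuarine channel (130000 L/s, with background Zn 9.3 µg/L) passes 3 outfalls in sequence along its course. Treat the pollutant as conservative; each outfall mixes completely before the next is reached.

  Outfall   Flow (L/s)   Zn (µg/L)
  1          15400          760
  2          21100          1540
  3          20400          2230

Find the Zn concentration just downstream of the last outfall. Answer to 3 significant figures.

After outfall 1: Q = 130000 + 15400 = 145400 L/s; C = (130000·9.300 + 15400·760.0)/145400 = 88.81 µg/L.
After outfall 2: Q = 145400 + 21100 = 166500 L/s; C = (145400·88.81 + 21100·1540)/166500 = 272.7 µg/L.
After outfall 3: Q = 166500 + 20400 = 186900 L/s; C = (166500·272.7 + 20400·2230)/186900 = 486.4 µg/L.

486 µg/L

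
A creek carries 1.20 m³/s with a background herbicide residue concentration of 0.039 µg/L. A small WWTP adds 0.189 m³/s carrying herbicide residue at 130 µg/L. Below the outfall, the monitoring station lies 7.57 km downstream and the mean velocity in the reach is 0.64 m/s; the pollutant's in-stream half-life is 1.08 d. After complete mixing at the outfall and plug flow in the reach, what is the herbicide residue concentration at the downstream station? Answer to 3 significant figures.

16.2 µg/L

Conservation of mass: C = (1.200·0.03900 + 0.1890·130.0) / 1.389 = 24.62/1.389 = 17.72 µg/L.
Travel time t = 7.57·1000 / 0.64 = 11830 s = 3.286 h.
Half-life 1.08 d → k = ln 2 / 1.08 = 0.6418 d⁻¹.
First-order decay: C = 17.72·exp(−k·t) = 17.72·0.9159 = 16.23 µg/L.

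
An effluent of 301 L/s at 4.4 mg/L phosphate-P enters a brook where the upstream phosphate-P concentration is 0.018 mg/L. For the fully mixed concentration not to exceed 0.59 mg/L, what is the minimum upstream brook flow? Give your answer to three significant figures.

Set C_mix = 0.59: (Q·0.01800 + 301.0·4.400) / (Q + 301.0) = 0.59
→ Q = 301.0·(4.400 − 0.59)/(0.59 − 0.01800) = 2005 L/s.

2000 L/s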